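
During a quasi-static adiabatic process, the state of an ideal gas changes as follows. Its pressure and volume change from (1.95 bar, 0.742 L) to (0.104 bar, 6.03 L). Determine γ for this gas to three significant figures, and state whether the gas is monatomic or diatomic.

γ ≈ 1.40; diatomic

PV^γ = const ⇒ γ = ln(P₂/P₁) / ln(V₁/V₂).
γ = ln(0.104/1.95) / ln(0.742/6.03) = 1.399.
γ ≈ 1.40 is close to 7/5, so the gas is diatomic.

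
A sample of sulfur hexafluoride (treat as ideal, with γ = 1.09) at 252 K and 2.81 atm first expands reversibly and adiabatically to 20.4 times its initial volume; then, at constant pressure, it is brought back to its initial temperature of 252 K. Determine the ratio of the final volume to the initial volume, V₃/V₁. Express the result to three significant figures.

V₃/V₁ ≈ 26.8

Adiabatic step: V₂/V₁ = 20.4; T₂ = T₁·(1/20.4)^(0.09) = 192.1 K.
Isobaric step: V₃/V₂ = T₃/T₂ = 252/192.1.
V₃/V₁ = (V₂/V₁)(V₃/V₂) = 20.4 × (252/192.1) = 26.76.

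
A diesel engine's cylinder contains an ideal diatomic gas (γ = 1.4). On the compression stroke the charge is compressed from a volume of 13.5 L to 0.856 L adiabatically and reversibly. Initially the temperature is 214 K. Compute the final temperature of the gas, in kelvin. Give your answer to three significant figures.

For a reversible adiabat TV^(γ−1) is constant, so T₂ = T₁ (V₁/V₂)^(γ−1).
T₂ = 214 × (13.5/0.856)^(0.4) = 645 K.

T₂ ≈ 645 K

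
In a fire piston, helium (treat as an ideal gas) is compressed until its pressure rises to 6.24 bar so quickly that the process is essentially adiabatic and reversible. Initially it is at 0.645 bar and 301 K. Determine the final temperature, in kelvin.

Adiabatic: T₂/T₁ = (P₂/P₁)^((γ−1)/γ).
For a monatomic ideal gas γ = 5/3, so (γ−1)/γ = 2/5.
T₂ = 301 × (6.24/0.645)^(2/5) = 746.1 K.

T₂ ≈ 746 K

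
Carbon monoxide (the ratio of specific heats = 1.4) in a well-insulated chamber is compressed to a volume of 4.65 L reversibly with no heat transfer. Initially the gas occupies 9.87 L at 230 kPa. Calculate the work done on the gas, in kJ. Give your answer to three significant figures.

W ≈ 1.99 kJ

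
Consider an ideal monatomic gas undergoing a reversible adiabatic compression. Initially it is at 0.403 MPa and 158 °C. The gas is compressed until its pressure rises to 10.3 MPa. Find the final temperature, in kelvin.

Adiabatic: T₂/T₁ = (P₂/P₁)^((γ−1)/γ).
For a monatomic ideal gas γ = 5/3, so (γ−1)/γ = 2/5.
T₁ = 158 °C = 431.1 K.
T₂ = 431.1 × (10.3/0.403)^(2/5) = 1576 K.

T₂ ≈ 1580 K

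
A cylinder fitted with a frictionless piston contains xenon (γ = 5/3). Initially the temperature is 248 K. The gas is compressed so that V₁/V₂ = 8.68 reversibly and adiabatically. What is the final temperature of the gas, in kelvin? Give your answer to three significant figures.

T₂ ≈ 1050 K

Adiabatic: T₁V₁^(γ−1) = T₂V₂^(γ−1) ⇒ T₂ = T₁ (V₁/V₂)^(γ−1).
T₂ = 248 × 8.68^(2/3) = 1047 K.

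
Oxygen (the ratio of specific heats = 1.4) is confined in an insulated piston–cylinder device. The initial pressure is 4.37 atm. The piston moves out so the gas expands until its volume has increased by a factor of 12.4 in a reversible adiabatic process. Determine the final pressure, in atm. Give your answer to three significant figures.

P₂ ≈ 0.129 atm

Since PV^γ is constant along a reversible adiabat, P₂ = P₁ (V₁/V₂)^γ.
P₂ = 4.37 × (1/12.4)^(1.4) = 0.1287 atm.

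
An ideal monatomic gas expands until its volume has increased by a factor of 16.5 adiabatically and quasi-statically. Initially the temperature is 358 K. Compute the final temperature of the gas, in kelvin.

T₂ ≈ 55.2 K

For a reversible adiabat TV^(γ−1) is constant, so T₂ = T₁ (V₁/V₂)^(γ−1).
For a monatomic ideal gas γ = 5/3, so γ−1 = 2/3.
T₂ = 358 × (1/16.5)^(2/3) = 55.24 K.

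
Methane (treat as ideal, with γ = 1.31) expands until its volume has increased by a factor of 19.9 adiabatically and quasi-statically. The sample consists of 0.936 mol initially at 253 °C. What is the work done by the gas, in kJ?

For a reversible adiabat TV^(γ−1) is constant, so T₂ = T₁ (V₁/V₂)^(γ−1).
T₁ = 253 °C = 526.1 K.
T₂ = 526.1 × (1/19.9)^(0.31) = 208.2 K.
Q = 0, so ΔU = W_on_gas = nCᵥΔT with Cᵥ = R/(γ−1) = 26.82 J/(mol·K).
ΔU = 0.936 × 26.82 × (208.2 − 526.1) = -7982 J.
Work done by the gas = −ΔU = 7982 J.

W ≈ 7.98 kJ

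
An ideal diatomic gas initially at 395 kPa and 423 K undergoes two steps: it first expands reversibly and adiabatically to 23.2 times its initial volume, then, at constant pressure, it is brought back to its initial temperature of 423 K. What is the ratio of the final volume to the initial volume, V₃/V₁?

For a diatomic ideal gas γ = 7/5.
Adiabatic step: V₂/V₁ = 23.2; T₂ = T₁·(1/23.2)^(2/5) = 120.3 K.
Isobaric step: V₃/V₂ = T₃/T₂ = 423/120.3.
V₃/V₁ = (V₂/V₁)(V₃/V₂) = 23.2 × (423/120.3) = 81.6.

V₃/V₁ ≈ 81.6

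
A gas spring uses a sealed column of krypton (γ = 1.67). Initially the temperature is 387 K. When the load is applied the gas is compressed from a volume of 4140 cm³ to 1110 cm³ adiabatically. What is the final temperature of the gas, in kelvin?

T₂ ≈ 935 K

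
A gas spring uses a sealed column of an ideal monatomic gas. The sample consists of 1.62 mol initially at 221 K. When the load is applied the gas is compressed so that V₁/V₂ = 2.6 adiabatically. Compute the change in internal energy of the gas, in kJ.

Adiabatic: T₁V₁^(γ−1) = T₂V₂^(γ−1) ⇒ T₂ = T₁ (V₁/V₂)^(γ−1).
γ = 5/3 for a monatomic ideal gas, so γ−1 = 2/3.
T₂ = 221 × 2.6^(2/3) = 417.9 K.
Q = 0, so ΔU = W_on_gas = nCᵥΔT with Cᵥ = R/(γ−1) = 12.47 J/(mol·K).
ΔU = 1.62 × 12.47 × (417.9 − 221) = 3977 J.

ΔU ≈ 3.98 kJ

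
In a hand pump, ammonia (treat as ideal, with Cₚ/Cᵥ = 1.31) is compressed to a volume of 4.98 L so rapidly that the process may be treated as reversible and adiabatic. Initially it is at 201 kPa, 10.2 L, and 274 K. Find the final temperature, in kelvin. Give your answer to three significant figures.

T₂ ≈ 342 K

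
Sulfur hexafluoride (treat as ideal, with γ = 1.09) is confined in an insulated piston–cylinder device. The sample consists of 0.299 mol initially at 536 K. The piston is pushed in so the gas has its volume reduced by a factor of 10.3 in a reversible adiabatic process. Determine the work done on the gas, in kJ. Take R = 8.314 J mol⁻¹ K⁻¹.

W ≈ 3.46 kJ

Adiabatic: T₁V₁^(γ−1) = T₂V₂^(γ−1) ⇒ T₂ = T₁ (V₁/V₂)^(γ−1).
T₂ = 536 × 10.3^(0.09) = 661.2 K.
Q = 0, so ΔU = W_on_gas = nCᵥΔT with Cᵥ = R/(γ−1) = 92.38 J/(mol·K).
ΔU = 0.299 × 92.38 × (661.2 − 536) = 3458 J.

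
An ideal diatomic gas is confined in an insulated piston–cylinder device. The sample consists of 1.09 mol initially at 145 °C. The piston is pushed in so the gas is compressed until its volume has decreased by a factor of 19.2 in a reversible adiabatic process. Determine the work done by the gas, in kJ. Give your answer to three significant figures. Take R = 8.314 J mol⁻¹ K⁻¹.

Adiabatic: T₁V₁^(γ−1) = T₂V₂^(γ−1) ⇒ T₂ = T₁ (V₁/V₂)^(γ−1).
γ = 7/5 for a diatomic ideal gas, so γ−1 = 2/5.
T₁ = 145 °C = 418.1 K.
T₂ = 418.1 × 19.2^(2/5) = 1363 K.
Q = 0, so ΔU = W_on_gas = nCᵥΔT with Cᵥ = R/(γ−1) = 20.79 J/(mol·K).
ΔU = 1.09 × 20.79 × (1363 − 418.1) = 21420 J.
Work done by the gas = −ΔU = -21420 J.

W ≈ -21.4 kJ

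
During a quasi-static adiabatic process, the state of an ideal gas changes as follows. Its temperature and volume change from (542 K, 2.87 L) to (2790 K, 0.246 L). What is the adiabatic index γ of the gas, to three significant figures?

TV^(γ−1) = const ⇒ γ − 1 = ln(T₂/T₁) / ln(V₁/V₂).
γ = 1 + ln(2790/542) / ln(2.87/0.246) = 1.667.

γ ≈ 1.67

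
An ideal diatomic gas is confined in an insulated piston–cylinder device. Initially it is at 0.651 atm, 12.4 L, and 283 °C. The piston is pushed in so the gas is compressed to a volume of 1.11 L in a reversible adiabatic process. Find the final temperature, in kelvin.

Adiabatic: T₁V₁^(γ−1) = T₂V₂^(γ−1) ⇒ T₂ = T₁ (V₁/V₂)^(γ−1).
γ = 7/5 for a diatomic ideal gas.
T₁ = 283 °C = 556.1 K.
T₂ = 556.1 × (12.4/1.11)^(2/5) = 1460 K.

T₂ ≈ 1460 K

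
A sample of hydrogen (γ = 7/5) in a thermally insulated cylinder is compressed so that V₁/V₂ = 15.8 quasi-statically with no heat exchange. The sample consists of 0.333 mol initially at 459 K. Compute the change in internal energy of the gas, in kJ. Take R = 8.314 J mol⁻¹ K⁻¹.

ΔU ≈ 6.41 kJ

Adiabatic: T₁V₁^(γ−1) = T₂V₂^(γ−1) ⇒ T₂ = T₁ (V₁/V₂)^(γ−1).
T₂ = 459 × 15.8^(2/5) = 1384 K.
Q = 0, so ΔU = W_on_gas = nCᵥΔT with Cᵥ = R/(γ−1) = 20.79 J/(mol·K).
ΔU = 0.333 × 20.79 × (1384 − 459) = 6405 J.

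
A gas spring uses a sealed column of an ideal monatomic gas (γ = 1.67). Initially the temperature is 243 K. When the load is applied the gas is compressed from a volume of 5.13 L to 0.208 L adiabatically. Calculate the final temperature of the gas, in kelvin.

T₂ ≈ 2080 K

Adiabatic: T₁V₁^(γ−1) = T₂V₂^(γ−1) ⇒ T₂ = T₁ (V₁/V₂)^(γ−1).
T₂ = 243 × (5.13/0.208)^(0.67) = 2081 K.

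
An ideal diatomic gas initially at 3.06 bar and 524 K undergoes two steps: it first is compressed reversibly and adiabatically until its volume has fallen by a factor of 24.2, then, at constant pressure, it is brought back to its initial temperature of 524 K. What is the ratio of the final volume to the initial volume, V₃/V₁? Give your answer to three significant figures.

V₃/V₁ ≈ 0.0116

For a diatomic ideal gas γ = 7/5.
Adiabatic step: V₂/V₁ = 0.04132; T₂ = T₁·24.2^(2/5) = 1874 K.
Isobaric step: V₃/V₂ = T₃/T₂ = 524/1874.
V₃/V₁ = (V₂/V₁)(V₃/V₂) = 0.04132 × (524/1874) = 0.01155.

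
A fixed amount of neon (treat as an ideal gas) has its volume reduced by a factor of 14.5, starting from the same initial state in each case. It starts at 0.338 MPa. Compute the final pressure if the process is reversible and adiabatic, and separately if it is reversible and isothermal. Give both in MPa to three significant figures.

For a monatomic ideal gas γ = 5/3.
Isothermal: P₂ = P₁(V₁/V₂) = 0.338×14.5 = 4.901 MPa.
Adiabatic: P₂ = P₁(V₁/V₂)^γ = 0.338×14.5^(5/3) = 29.14 MPa.

adiabatic: 29.1 MPa; isothermal: 4.90 MPa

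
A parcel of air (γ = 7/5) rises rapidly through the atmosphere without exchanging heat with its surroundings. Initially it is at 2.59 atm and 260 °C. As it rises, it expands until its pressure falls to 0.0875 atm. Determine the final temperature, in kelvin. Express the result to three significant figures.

T₂ ≈ 203 K

Adiabatic: T₂/T₁ = (P₂/P₁)^((γ−1)/γ).
T₁ = 260 °C = 533.1 K.
T₂ = 533.1 × (0.0875/2.59)^(2/7) = 202.5 K.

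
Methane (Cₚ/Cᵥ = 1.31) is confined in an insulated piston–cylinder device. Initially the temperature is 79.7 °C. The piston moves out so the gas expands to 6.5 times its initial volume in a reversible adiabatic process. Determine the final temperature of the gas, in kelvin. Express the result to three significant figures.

Adiabatic: T₁V₁^(γ−1) = T₂V₂^(γ−1) ⇒ T₂ = T₁ (V₁/V₂)^(γ−1).
T₁ = 79.7 °C = 352.8 K.
T₂ = 352.8 × (1/6.5)^(0.31) = 197.5 K.

T₂ ≈ 198 K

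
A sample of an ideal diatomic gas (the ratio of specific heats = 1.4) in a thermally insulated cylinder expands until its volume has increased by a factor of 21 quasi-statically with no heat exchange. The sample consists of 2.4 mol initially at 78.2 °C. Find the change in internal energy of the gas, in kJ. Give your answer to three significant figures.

Adiabatic: T₁V₁^(γ−1) = T₂V₂^(γ−1) ⇒ T₂ = T₁ (V₁/V₂)^(γ−1).
T₁ = 78.2 °C = 351.3 K.
T₂ = 351.3 × (1/21)^(0.4) = 104 K.
Q = 0, so ΔU = W_on_gas = nCᵥΔT with Cᵥ = R/(γ−1) = 20.79 J/(mol·K).
ΔU = 2.4 × 20.79 × (104 − 351.3) = -12340 J.

ΔU ≈ -12.3 kJ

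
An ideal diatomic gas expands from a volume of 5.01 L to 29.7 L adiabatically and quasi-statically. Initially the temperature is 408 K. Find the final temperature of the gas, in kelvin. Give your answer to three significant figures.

T₂ ≈ 200 K

For a reversible adiabat TV^(γ−1) is constant, so T₂ = T₁ (V₁/V₂)^(γ−1).
For a diatomic ideal gas γ = 7/5, so γ−1 = 2/5.
T₂ = 408 × (5.01/29.7)^(2/5) = 200.2 K.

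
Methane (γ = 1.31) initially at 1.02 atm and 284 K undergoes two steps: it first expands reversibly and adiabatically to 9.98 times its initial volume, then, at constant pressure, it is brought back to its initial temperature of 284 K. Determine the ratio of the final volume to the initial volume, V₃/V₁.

V₃/V₁ ≈ 20.4

Adiabatic step: V₂/V₁ = 9.98; T₂ = T₁·(1/9.98)^(0.31) = 139.2 K.
Isobaric step: V₃/V₂ = T₃/T₂ = 284/139.2.
V₃/V₁ = (V₂/V₁)(V₃/V₂) = 9.98 × (284/139.2) = 20.36.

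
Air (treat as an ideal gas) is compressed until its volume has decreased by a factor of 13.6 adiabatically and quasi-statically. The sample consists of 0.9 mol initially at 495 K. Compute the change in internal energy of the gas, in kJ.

For a reversible adiabat TV^(γ−1) is constant, so T₂ = T₁ (V₁/V₂)^(γ−1).
γ = 7/5 for a diatomic ideal gas, so γ−1 = 2/5.
T₂ = 495 × 13.6^(2/5) = 1406 K.
Q = 0, so ΔU = W_on_gas = nCᵥΔT with Cᵥ = R/(γ−1) = 20.79 J/(mol·K).
ΔU = 0.9 × 20.79 × (1406 − 495) = 17040 J.

ΔU ≈ 17.0 kJ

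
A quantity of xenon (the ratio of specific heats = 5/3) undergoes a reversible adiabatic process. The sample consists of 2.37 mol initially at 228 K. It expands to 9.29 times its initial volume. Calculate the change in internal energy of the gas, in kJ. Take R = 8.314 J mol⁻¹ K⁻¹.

ΔU ≈ -5.21 kJ

Adiabatic: T₁V₁^(γ−1) = T₂V₂^(γ−1) ⇒ T₂ = T₁ (V₁/V₂)^(γ−1).
T₂ = 228 × (1/9.29)^(2/3) = 51.59 K.
Q = 0, so ΔU = W_on_gas = nCᵥΔT with Cᵥ = R/(γ−1) = 12.47 J/(mol·K).
ΔU = 2.37 × 12.47 × (51.59 − 228) = -5214 J.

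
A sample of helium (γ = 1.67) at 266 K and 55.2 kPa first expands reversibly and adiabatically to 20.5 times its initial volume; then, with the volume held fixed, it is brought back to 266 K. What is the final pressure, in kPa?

P₃ ≈ 2.69 kPa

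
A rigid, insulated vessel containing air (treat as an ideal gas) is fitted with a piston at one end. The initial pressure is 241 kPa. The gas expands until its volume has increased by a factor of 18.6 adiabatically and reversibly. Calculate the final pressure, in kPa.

P₂ ≈ 4.02 kPa

Since PV^γ is constant along a reversible adiabat, P₂ = P₁ (V₁/V₂)^γ.
For a diatomic ideal gas γ = 7/5.
P₂ = 241 × (1/18.6)^(7/5) = 4.024 kPa.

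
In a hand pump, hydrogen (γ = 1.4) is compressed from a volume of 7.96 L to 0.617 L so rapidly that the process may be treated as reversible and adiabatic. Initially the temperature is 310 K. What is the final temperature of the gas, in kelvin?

T₂ ≈ 862 K

Adiabatic: T₁V₁^(γ−1) = T₂V₂^(γ−1) ⇒ T₂ = T₁ (V₁/V₂)^(γ−1).
T₂ = 310 × (7.96/0.617)^(0.4) = 862.2 K.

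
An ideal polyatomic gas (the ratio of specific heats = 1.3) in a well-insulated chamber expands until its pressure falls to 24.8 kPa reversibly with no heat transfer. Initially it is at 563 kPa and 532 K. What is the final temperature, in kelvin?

Along an adiabat T P^((1−γ)/γ) is constant, so T₂ = T₁ (P₂/P₁)^((γ−1)/γ).
T₂ = 532 × (24.8/563)^(0.231) = 258.8 K.

T₂ ≈ 259 K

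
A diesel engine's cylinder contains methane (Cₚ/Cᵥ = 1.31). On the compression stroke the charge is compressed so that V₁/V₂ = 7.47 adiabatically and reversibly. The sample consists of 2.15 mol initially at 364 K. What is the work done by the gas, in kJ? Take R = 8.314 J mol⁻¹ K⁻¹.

Adiabatic: T₁V₁^(γ−1) = T₂V₂^(γ−1) ⇒ T₂ = T₁ (V₁/V₂)^(γ−1).
T₂ = 364 × 7.47^(0.31) = 678.9 K.
Q = 0, so ΔU = W_on_gas = nCᵥΔT with Cᵥ = R/(γ−1) = 26.82 J/(mol·K).
ΔU = 2.15 × 26.82 × (678.9 − 364) = 18160 J.
Work done by the gas = −ΔU = -18160 J.

W ≈ -18.2 kJ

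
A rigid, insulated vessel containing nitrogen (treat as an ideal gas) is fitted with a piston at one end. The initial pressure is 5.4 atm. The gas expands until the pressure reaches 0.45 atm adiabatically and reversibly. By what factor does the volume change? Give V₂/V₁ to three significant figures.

From PV^γ = const, V₂/V₁ = (P₁/P₂)^(1/γ).
For a diatomic ideal gas γ = 7/5.
V₂/V₁ = (5.4/0.45)^(5/7) = 5.9.

V₂/V₁ ≈ 5.90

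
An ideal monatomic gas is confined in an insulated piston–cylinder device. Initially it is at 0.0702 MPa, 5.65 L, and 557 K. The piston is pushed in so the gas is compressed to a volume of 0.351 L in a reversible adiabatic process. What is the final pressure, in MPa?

P₂ ≈ 7.20 MPa

Since PV^γ is constant along a reversible adiabat, P₂ = P₁ (V₁/V₂)^γ.
γ = 5/3 for a monatomic ideal gas.
P₂ = 0.0702 × (5.65/0.351)^(5/3) = 7.204 MPa.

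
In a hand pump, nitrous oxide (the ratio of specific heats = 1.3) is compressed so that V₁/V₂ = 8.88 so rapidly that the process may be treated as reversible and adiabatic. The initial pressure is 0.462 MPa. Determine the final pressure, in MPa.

Since PV^γ is constant along a reversible adiabat, P₂ = P₁ (V₁/V₂)^γ.
P₂ = 0.462 × 8.88^(1.3) = 7.899 MPa.

P₂ ≈ 7.90 MPa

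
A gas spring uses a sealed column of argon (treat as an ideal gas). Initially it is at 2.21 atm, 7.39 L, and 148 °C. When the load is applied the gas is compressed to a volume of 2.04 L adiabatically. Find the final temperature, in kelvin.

T₂ ≈ 993 K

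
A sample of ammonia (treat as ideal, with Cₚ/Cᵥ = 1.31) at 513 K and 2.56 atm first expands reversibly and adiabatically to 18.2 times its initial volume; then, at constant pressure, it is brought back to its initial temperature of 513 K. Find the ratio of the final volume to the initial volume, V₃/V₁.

V₃/V₁ ≈ 44.7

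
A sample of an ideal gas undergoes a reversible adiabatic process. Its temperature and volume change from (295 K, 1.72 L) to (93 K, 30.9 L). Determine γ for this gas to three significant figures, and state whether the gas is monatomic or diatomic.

γ ≈ 1.40; diatomic

TV^(γ−1) = const ⇒ γ − 1 = ln(T₂/T₁) / ln(V₁/V₂).
γ = 1 + ln(93/295) / ln(1.72/30.9) = 1.4.
γ ≈ 1.40 is close to 7/5, so the gas is diatomic.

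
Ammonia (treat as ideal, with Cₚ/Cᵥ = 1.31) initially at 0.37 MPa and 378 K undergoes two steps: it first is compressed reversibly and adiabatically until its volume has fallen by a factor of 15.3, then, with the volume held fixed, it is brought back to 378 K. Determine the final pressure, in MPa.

P₃ ≈ 5.66 MPa

Adiabatic step (PV^γ = const): P₂ = 0.37×15.3^(1.31) = 13.19 MPa; T₂ = 378×15.3^(0.31) = 880.5 K.
Isochoric: P₃ = P₂(T₃/T₂) = 13.19 × (378/880.5) = 5.661 MPa.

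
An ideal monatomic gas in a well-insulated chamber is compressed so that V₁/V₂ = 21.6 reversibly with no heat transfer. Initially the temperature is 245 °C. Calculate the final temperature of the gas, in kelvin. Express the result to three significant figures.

For a reversible adiabat TV^(γ−1) is constant, so T₂ = T₁ (V₁/V₂)^(γ−1).
For a monatomic ideal gas γ = 5/3, so γ−1 = 2/3.
T₁ = 245 °C = 518.1 K.
T₂ = 518.1 × 21.6^(2/3) = 4019 K.

T₂ ≈ 4020 K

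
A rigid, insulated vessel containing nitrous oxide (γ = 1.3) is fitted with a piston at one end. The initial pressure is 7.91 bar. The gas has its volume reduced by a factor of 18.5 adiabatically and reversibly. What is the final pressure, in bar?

Since PV^γ is constant along a reversible adiabat, P₂ = P₁ (V₁/V₂)^γ.
P₂ = 7.91 × 18.5^(1.3) = 351.2 bar.

P₂ ≈ 351 bar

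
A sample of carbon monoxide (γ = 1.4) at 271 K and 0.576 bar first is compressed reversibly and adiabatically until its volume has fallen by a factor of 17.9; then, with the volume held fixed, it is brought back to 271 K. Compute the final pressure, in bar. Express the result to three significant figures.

Adiabatic step (PV^γ = const): P₂ = 0.576×17.9^(1.4) = 32.69 bar; T₂ = 271×17.9^(0.4) = 859.2 K.
Isochoric: P₃ = P₂(T₃/T₂) = 32.69 × (271/859.2) = 10.31 bar.

P₃ ≈ 10.3 bar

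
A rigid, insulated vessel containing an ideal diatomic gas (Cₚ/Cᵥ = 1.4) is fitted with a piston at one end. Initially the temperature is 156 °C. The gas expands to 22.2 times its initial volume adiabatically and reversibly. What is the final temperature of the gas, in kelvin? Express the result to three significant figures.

T₂ ≈ 124 K

Adiabatic: T₁V₁^(γ−1) = T₂V₂^(γ−1) ⇒ T₂ = T₁ (V₁/V₂)^(γ−1).
T₁ = 156 °C = 429.1 K.
T₂ = 429.1 × (1/22.2)^(0.4) = 124.2 K.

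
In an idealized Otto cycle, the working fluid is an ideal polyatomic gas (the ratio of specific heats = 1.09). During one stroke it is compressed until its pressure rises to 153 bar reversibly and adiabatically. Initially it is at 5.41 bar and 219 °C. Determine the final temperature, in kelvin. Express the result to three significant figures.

T₂ ≈ 649 K

Adiabatic: T₂/T₁ = (P₂/P₁)^((γ−1)/γ).
T₁ = 219 °C = 492.1 K.
T₂ = 492.1 × (153/5.41)^(0.0826) = 648.6 K.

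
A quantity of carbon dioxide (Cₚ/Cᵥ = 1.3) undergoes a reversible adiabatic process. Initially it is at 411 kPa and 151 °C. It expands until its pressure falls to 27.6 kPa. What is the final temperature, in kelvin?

Along an adiabat T P^((1−γ)/γ) is constant, so T₂ = T₁ (P₂/P₁)^((γ−1)/γ).
T₁ = 151 °C = 424.1 K.
T₂ = 424.1 × (27.6/411)^(0.231) = 227.4 K.

T₂ ≈ 227 K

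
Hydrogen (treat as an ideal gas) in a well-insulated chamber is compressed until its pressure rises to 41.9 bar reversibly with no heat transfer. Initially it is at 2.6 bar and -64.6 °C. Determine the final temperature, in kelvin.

Adiabatic: T₂/T₁ = (P₂/P₁)^((γ−1)/γ).
For a diatomic ideal gas γ = 7/5, so (γ−1)/γ = 2/7.
T₁ = -64.6 °C = 208.5 K.
T₂ = 208.5 × (41.9/2.6)^(2/7) = 461.5 K.

T₂ ≈ 461 K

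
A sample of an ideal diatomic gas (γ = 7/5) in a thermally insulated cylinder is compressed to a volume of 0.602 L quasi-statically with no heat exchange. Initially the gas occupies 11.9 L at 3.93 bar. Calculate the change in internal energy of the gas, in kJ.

ΔU ≈ 26.9 kJ

P₂ = P₁(V₁/V₂)^γ = 3.93×(11.9/0.602)^(7/5) = 256.3 bar.
For a reversible adiabat, W_by_gas = (P₁V₁ − P₂V₂)/(γ−1).
W_by = (393000×0.0119 − 2.563×10^7×0.000602) / (2/5) = -26880 J.
Q = 0 ⇒ ΔU = −W_by = 26880 J.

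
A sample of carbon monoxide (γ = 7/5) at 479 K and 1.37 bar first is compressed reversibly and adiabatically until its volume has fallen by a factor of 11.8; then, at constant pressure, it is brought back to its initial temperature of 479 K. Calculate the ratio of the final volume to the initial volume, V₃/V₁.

V₃/V₁ ≈ 0.0316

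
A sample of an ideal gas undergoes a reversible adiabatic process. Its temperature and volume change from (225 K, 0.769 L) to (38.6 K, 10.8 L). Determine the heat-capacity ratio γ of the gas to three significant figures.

TV^(γ−1) = const ⇒ γ − 1 = ln(T₂/T₁) / ln(V₁/V₂).
γ = 1 + ln(38.6/225) / ln(0.769/10.8) = 1.667.

γ ≈ 1.67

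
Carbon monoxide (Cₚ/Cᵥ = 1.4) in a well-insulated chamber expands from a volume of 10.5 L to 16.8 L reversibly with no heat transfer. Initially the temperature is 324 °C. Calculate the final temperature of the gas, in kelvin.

T₂ ≈ 495 K

Adiabatic: T₁V₁^(γ−1) = T₂V₂^(γ−1) ⇒ T₂ = T₁ (V₁/V₂)^(γ−1).
T₁ = 324 °C = 597.1 K.
T₂ = 597.1 × (10.5/16.8)^(0.4) = 494.8 K.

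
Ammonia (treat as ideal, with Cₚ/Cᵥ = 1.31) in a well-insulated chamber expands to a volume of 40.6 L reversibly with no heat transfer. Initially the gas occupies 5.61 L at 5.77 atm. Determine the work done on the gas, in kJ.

P₂ = P₁(V₁/V₂)^γ = 5.77×(5.61/40.6)^(1.31) = 0.4317 atm.
For a reversible adiabat, W_by_gas = (P₁V₁ − P₂V₂)/(γ−1).
W_by = (584600×0.00561 − 43740×0.0406) / (0.31) = 4852 J.
W_on_gas = −W_by = -4852 J.

W ≈ -4.85 kJ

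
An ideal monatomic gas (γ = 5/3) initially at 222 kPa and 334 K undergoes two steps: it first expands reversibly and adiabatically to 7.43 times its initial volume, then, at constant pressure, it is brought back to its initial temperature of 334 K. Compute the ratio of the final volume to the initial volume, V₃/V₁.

Adiabatic step: V₂/V₁ = 7.43; T₂ = T₁·(1/7.43)^(2/3) = 87.72 K.
Isobaric step: V₃/V₂ = T₃/T₂ = 334/87.72.
V₃/V₁ = (V₂/V₁)(V₃/V₂) = 7.43 × (334/87.72) = 28.29.

V₃/V₁ ≈ 28.3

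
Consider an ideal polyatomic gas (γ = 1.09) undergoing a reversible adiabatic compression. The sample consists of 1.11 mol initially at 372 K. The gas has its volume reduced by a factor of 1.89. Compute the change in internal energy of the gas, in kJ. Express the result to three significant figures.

ΔU ≈ 2.25 kJ

For a reversible adiabat TV^(γ−1) is constant, so T₂ = T₁ (V₁/V₂)^(γ−1).
T₂ = 372 × 1.89^(0.09) = 393.9 K.
Q = 0, so ΔU = W_on_gas = nCᵥΔT with Cᵥ = R/(γ−1) = 92.38 J/(mol·K).
ΔU = 1.11 × 92.38 × (393.9 − 372) = 2249 J.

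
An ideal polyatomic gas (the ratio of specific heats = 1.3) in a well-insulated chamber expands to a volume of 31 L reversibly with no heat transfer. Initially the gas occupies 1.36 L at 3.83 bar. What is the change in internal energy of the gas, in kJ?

ΔU ≈ -1.06 kJ

P₂ = P₁(V₁/V₂)^γ = 3.83×(1.36/31)^(1.3) = 0.06577 bar.
For a reversible adiabat, W_by_gas = (P₁V₁ − P₂V₂)/(γ−1).
W_by = (383000×0.00136 − 6577×0.031) / (0.3) = 1057 J.
Q = 0 ⇒ ΔU = −W_by = -1057 J.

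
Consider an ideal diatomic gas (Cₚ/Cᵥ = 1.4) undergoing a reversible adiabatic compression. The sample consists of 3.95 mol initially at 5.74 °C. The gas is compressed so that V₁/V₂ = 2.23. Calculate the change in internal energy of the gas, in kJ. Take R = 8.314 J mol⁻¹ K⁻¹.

ΔU ≈ 8.66 kJ

Adiabatic: T₁V₁^(γ−1) = T₂V₂^(γ−1) ⇒ T₂ = T₁ (V₁/V₂)^(γ−1).
T₁ = 5.74 °C = 278.9 K.
T₂ = 278.9 × 2.23^(0.4) = 384.4 K.
Q = 0, so ΔU = W_on_gas = nCᵥΔT with Cᵥ = R/(γ−1) = 20.79 J/(mol·K).
ΔU = 3.95 × 20.79 × (384.4 − 278.9) = 8660 J.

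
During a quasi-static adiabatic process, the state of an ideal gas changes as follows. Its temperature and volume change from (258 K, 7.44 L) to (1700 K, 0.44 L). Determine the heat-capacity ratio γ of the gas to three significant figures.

TV^(γ−1) = const ⇒ γ − 1 = ln(T₂/T₁) / ln(V₁/V₂).
γ = 1 + ln(1700/258) / ln(7.44/0.44) = 1.667.

γ ≈ 1.67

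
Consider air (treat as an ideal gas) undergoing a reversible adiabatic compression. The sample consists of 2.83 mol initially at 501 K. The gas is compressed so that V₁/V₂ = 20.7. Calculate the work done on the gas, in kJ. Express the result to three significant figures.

W ≈ 69.6 kJ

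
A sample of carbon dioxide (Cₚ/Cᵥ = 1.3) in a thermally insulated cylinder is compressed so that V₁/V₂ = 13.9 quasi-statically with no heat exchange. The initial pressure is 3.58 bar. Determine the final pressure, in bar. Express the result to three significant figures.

P₂ ≈ 110 bar

Since PV^γ is constant along a reversible adiabat, P₂ = P₁ (V₁/V₂)^γ.
P₂ = 3.58 × 13.9^(1.3) = 109.6 bar.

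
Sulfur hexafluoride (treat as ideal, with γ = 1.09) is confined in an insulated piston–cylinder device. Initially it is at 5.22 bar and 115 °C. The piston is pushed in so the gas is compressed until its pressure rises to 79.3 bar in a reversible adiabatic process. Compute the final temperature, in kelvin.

Along an adiabat T P^((1−γ)/γ) is constant, so T₂ = T₁ (P₂/P₁)^((γ−1)/γ).
T₁ = 115 °C = 388.1 K.
T₂ = 388.1 × (79.3/5.22)^(0.0826) = 485.9 K.

T₂ ≈ 486 K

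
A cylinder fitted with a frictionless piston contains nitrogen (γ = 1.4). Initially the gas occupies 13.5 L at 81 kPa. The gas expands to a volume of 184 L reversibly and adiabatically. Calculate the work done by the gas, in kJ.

W ≈ 1.77 kJ

P₂ = P₁(V₁/V₂)^γ = 81×(13.5/184)^(1.4) = 2.09 kPa.
For a reversible adiabat, W_by_gas = (P₁V₁ − P₂V₂)/(γ−1).
W_by = (81000×0.0135 − 2090×0.184) / (0.4) = 1772 J.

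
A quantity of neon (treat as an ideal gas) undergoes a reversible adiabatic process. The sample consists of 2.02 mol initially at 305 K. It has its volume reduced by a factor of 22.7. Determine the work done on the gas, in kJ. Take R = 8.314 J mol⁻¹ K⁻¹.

W ≈ 53.9 kJ

For a reversible adiabat TV^(γ−1) is constant, so T₂ = T₁ (V₁/V₂)^(γ−1).
γ = 5/3 for a monatomic ideal gas, so γ−1 = 2/3.
T₂ = 305 × 22.7^(2/3) = 2445 K.
Q = 0, so ΔU = W_on_gas = nCᵥΔT with Cᵥ = R/(γ−1) = 12.47 J/(mol·K).
ΔU = 2.02 × 12.47 × (2445 − 305) = 53920 J.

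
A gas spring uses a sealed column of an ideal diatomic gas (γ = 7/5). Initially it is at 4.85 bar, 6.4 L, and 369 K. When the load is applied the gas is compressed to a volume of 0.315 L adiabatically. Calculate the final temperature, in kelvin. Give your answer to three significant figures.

T₂ ≈ 1230 K

Adiabatic: T₁V₁^(γ−1) = T₂V₂^(γ−1) ⇒ T₂ = T₁ (V₁/V₂)^(γ−1).
T₂ = 369 × (6.4/0.315)^(2/5) = 1231 K.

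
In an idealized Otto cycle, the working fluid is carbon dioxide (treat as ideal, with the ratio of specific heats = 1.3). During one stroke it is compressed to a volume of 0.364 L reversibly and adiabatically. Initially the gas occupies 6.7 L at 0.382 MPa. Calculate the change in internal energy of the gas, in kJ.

ΔU ≈ 11.9 kJ

P₂ = P₁(V₁/V₂)^γ = 0.382×(6.7/0.364)^(1.3) = 16.85 MPa.
For a reversible adiabat, W_by_gas = (P₁V₁ − P₂V₂)/(γ−1).
W_by = (382000×0.0067 − 1.685×10^7×0.000364) / (0.3) = -11910 J.
Q = 0 ⇒ ΔU = −W_by = 11910 J.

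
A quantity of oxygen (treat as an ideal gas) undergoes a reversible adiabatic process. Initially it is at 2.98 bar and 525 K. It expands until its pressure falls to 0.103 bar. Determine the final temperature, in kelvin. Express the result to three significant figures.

T₂ ≈ 201 K

Along an adiabat T P^((1−γ)/γ) is constant, so T₂ = T₁ (P₂/P₁)^((γ−1)/γ).
For a diatomic ideal gas γ = 7/5, so (γ−1)/γ = 2/7.
T₂ = 525 × (0.103/2.98)^(2/7) = 200.7 K.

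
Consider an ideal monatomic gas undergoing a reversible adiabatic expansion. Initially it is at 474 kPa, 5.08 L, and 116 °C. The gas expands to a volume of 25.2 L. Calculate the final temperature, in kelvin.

T₂ ≈ 134 K

For a reversible adiabat TV^(γ−1) is constant, so T₂ = T₁ (V₁/V₂)^(γ−1).
γ = 5/3 for a monatomic ideal gas.
T₁ = 116 °C = 389.1 K.
T₂ = 389.1 × (5.08/25.2)^(2/3) = 133.8 K.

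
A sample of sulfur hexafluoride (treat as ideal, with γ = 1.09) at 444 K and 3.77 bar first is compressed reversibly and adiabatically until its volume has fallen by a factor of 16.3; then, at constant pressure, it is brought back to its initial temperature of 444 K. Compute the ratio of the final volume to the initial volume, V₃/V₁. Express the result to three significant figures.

V₃/V₁ ≈ 0.0477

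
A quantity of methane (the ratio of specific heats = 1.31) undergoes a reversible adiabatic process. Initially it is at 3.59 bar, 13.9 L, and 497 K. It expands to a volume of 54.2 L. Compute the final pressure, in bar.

P₂ ≈ 0.604 bar

Adiabatic: P₁V₁^γ = P₂V₂^γ ⇒ P₂ = P₁ (V₁/V₂)^γ.
P₂ = 3.59 × (13.9/54.2)^(1.31) = 0.6038 bar.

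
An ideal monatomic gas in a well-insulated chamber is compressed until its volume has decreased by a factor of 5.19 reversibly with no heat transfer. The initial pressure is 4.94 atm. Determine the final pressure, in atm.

Adiabatic: P₁V₁^γ = P₂V₂^γ ⇒ P₂ = P₁ (V₁/V₂)^γ.
For a monatomic ideal gas γ = 5/3.
P₂ = 4.94 × 5.19^(5/3) = 76.86 atm.

P₂ ≈ 76.9 atm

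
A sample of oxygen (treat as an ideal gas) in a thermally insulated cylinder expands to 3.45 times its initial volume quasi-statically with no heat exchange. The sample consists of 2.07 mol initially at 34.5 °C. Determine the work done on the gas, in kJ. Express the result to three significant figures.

Adiabatic: T₁V₁^(γ−1) = T₂V₂^(γ−1) ⇒ T₂ = T₁ (V₁/V₂)^(γ−1).
γ = 7/5 for a diatomic ideal gas, so γ−1 = 2/5.
T₁ = 34.5 °C = 307.6 K.
T₂ = 307.6 × (1/3.45)^(2/5) = 187.5 K.
Q = 0, so ΔU = W_on_gas = nCᵥΔT with Cᵥ = R/(γ−1) = 20.79 J/(mol·K).
ΔU = 2.07 × 20.79 × (187.5 − 307.6) = -5171 J.

W ≈ -5.17 kJ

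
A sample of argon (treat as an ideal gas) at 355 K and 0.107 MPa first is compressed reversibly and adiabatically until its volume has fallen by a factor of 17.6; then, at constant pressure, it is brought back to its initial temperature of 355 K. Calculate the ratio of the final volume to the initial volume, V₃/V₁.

V₃/V₁ ≈ 0.00840

For a monatomic ideal gas γ = 5/3.
Adiabatic step: V₂/V₁ = 0.05682; T₂ = T₁·17.6^(2/3) = 2402 K.
Isobaric step: V₃/V₂ = T₃/T₂ = 355/2402.
V₃/V₁ = (V₂/V₁)(V₃/V₂) = 0.05682 × (355/2402) = 0.008397.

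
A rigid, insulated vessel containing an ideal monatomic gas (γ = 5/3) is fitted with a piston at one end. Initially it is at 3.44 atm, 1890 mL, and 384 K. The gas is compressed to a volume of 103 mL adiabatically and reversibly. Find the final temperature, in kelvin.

T₂ ≈ 2670 K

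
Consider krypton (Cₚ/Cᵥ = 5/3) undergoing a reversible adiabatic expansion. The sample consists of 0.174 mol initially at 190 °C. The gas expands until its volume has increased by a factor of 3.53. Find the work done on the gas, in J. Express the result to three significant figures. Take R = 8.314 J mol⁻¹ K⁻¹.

W ≈ -572 J

Adiabatic: T₁V₁^(γ−1) = T₂V₂^(γ−1) ⇒ T₂ = T₁ (V₁/V₂)^(γ−1).
T₁ = 190 °C = 463.1 K.
T₂ = 463.1 × (1/3.53)^(2/3) = 199.8 K.
Q = 0, so ΔU = W_on_gas = nCᵥΔT with Cᵥ = R/(γ−1) = 12.47 J/(mol·K).
ΔU = 0.174 × 12.47 × (199.8 − 463.1) = -571.5 J.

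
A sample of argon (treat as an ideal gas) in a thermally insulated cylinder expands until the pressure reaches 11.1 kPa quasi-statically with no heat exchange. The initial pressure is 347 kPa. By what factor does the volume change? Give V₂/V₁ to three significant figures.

From PV^γ = const, V₂/V₁ = (P₁/P₂)^(1/γ).
For a monatomic ideal gas γ = 5/3.
V₂/V₁ = (347/11.1)^(3/5) = 7.889.

V₂/V₁ ≈ 7.89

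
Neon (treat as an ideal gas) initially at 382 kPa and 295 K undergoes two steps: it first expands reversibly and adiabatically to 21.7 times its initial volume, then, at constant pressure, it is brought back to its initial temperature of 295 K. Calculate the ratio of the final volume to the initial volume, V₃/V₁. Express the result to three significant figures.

For a monatomic ideal gas γ = 5/3.
Adiabatic step: V₂/V₁ = 21.7; T₂ = T₁·(1/21.7)^(2/3) = 37.92 K.
Isobaric step: V₃/V₂ = T₃/T₂ = 295/37.92.
V₃/V₁ = (V₂/V₁)(V₃/V₂) = 21.7 × (295/37.92) = 168.8.

V₃/V₁ ≈ 169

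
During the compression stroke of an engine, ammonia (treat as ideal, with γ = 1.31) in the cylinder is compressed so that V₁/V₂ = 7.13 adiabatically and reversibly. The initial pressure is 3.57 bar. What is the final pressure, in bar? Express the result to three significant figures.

Adiabatic: P₁V₁^γ = P₂V₂^γ ⇒ P₂ = P₁ (V₁/V₂)^γ.
P₂ = 3.57 × 7.13^(1.31) = 46.8 bar.

P₂ ≈ 46.8 bar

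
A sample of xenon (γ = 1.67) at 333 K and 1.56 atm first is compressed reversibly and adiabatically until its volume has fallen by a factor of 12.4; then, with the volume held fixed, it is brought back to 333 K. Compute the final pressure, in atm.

Adiabatic step (PV^γ = const): P₂ = 1.56×12.4^(1.67) = 104.5 atm; T₂ = 333×12.4^(0.67) = 1799 K.
Isochoric: P₃ = P₂(T₃/T₂) = 104.5 × (333/1799) = 19.34 atm.

P₃ ≈ 19.3 atm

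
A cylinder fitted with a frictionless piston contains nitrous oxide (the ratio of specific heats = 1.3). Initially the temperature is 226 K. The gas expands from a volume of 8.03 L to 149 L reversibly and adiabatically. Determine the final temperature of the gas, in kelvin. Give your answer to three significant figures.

T₂ ≈ 94.1 K

Adiabatic: T₁V₁^(γ−1) = T₂V₂^(γ−1) ⇒ T₂ = T₁ (V₁/V₂)^(γ−1).
T₂ = 226 × (8.03/149)^(0.3) = 94.1 K.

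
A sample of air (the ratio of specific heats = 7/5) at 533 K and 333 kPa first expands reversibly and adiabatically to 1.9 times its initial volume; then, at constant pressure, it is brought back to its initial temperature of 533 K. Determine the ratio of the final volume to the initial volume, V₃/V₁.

V₃/V₁ ≈ 2.46

Adiabatic step: V₂/V₁ = 1.9; T₂ = T₁·(1/1.9)^(2/5) = 412.3 K.
Isobaric step: V₃/V₂ = T₃/T₂ = 533/412.3.
V₃/V₁ = (V₂/V₁)(V₃/V₂) = 1.9 × (533/412.3) = 2.456.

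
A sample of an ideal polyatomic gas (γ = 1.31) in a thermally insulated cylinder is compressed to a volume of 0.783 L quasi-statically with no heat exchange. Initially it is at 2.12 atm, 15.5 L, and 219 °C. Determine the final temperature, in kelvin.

T₂ ≈ 1240 K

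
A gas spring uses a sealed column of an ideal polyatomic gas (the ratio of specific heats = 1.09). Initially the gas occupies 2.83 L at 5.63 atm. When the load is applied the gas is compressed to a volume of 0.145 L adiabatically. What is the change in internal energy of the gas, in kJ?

ΔU ≈ 5.50 kJ

P₂ = P₁(V₁/V₂)^γ = 5.63×(2.83/0.145)^(1.09) = 143.6 atm.
For a reversible adiabat, W_by_gas = (P₁V₁ − P₂V₂)/(γ−1).
W_by = (570500×0.00283 − 1.455×10^7×0.000145) / (0.09) = -5499 J.
Q = 0 ⇒ ΔU = −W_by = 5499 J.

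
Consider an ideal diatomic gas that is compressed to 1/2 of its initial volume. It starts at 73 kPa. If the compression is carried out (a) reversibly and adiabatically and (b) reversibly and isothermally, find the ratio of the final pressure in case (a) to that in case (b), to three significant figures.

P_adiabatic / P_isothermal ≈ 1.32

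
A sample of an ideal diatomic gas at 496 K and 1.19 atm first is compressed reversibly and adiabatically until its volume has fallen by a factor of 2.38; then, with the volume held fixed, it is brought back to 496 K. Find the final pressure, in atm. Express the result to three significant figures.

For a diatomic ideal gas γ = 7/5.
Adiabatic step (PV^γ = const): P₂ = 1.19×2.38^(7/5) = 4.006 atm; T₂ = 496×2.38^(2/5) = 701.6 K.
Isochoric: P₃ = P₂(T₃/T₂) = 4.006 × (496/701.6) = 2.832 atm.

P₃ ≈ 2.83 atm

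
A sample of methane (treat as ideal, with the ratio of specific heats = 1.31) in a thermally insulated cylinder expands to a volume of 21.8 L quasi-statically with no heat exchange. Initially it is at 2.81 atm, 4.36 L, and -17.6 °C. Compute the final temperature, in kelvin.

T₂ ≈ 155 K

For a reversible adiabat TV^(γ−1) is constant, so T₂ = T₁ (V₁/V₂)^(γ−1).
T₁ = -17.6 °C = 255.5 K.
T₂ = 255.5 × (4.36/21.8)^(0.31) = 155.2 K.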